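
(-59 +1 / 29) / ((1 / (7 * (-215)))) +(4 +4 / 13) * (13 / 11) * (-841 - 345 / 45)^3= -26800866609314 / 8613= -3111676141.80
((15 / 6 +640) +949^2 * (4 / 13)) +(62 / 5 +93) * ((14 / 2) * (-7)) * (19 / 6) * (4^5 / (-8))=71134051 / 30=2371135.03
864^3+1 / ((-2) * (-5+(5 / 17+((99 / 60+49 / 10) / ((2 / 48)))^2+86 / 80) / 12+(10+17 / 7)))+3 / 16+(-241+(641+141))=6091600279349067851 / 9444735632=644973085.19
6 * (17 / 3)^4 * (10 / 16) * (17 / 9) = 7099285 / 972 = 7303.79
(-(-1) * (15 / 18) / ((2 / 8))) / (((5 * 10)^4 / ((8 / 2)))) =1 / 468750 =0.00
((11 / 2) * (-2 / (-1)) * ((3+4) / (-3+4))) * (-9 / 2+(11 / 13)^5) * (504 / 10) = -5859105714 / 371293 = -15780.28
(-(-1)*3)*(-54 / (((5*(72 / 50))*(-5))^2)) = -1 / 8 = -0.12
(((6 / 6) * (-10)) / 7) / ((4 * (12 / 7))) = -0.21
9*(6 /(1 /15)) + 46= 856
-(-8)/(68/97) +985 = 16939/17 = 996.41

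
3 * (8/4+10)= 36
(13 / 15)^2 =169 / 225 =0.75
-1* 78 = -78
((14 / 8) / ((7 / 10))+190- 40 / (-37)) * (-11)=-157575 / 74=-2129.39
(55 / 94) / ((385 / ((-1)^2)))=1 / 658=0.00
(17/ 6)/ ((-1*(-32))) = 17/ 192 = 0.09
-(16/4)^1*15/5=-12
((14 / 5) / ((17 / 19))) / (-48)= -133 / 2040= -0.07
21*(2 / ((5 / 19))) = 798 / 5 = 159.60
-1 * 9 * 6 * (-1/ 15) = 18/ 5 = 3.60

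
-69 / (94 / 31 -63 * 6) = 2139 / 11624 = 0.18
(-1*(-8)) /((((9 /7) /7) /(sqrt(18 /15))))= 392*sqrt(30) /45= 47.71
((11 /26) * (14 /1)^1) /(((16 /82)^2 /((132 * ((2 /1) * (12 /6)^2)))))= 4271421 /26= 164285.42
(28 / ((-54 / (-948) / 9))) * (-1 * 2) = -8848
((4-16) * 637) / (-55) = 7644 / 55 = 138.98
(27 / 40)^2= 729 / 1600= 0.46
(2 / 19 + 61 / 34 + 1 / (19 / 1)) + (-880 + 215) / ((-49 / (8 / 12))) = 149221 / 13566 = 11.00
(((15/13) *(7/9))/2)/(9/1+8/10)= 25/546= 0.05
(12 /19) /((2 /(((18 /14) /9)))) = 6 /133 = 0.05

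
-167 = -167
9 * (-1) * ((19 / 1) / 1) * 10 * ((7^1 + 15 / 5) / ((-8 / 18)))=38475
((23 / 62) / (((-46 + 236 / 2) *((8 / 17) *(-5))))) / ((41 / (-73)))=28543 / 7320960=0.00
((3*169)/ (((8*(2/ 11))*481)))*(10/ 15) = 0.48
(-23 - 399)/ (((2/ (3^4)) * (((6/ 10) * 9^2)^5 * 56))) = -659375/ 585779779368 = -0.00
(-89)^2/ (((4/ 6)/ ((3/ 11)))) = 71289/ 22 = 3240.41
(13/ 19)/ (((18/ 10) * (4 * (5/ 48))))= 52/ 57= 0.91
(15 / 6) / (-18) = -5 / 36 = -0.14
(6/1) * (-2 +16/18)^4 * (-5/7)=-100000/15309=-6.53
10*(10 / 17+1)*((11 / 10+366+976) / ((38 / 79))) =28648323 / 646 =44347.25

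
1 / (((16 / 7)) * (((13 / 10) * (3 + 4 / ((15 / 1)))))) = 75 / 728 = 0.10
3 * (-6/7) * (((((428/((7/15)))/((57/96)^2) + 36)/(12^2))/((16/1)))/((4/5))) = -8331315/2264192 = -3.68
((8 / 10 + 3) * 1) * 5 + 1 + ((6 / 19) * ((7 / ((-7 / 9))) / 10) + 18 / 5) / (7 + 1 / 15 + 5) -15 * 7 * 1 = -291370 / 3439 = -84.73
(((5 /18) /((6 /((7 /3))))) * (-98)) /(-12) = 1715 /1944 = 0.88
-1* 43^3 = -79507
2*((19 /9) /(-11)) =-38 /99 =-0.38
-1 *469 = -469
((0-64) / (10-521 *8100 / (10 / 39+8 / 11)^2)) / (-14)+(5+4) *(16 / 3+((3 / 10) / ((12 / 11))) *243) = 649.42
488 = 488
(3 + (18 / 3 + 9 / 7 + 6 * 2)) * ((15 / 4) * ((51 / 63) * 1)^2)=18785 / 343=54.77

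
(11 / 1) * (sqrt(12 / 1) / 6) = 11 * sqrt(3) / 3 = 6.35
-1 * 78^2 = -6084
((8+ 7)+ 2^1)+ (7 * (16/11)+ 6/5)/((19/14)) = 26529/1045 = 25.39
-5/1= -5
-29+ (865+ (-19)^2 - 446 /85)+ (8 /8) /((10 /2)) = 101316 /85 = 1191.95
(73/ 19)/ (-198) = -73/ 3762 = -0.02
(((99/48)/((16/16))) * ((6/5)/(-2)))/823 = -99/65840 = -0.00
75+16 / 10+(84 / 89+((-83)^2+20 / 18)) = 6967.65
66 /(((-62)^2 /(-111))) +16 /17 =-31519 /32674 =-0.96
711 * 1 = 711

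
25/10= 5/2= 2.50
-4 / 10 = -2 / 5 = -0.40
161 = 161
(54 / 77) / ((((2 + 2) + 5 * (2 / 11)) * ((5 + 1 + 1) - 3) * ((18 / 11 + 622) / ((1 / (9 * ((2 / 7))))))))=11 / 493920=0.00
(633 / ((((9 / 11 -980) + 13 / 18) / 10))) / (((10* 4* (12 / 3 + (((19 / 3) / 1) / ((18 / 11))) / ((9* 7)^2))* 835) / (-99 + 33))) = 443228525586 / 138718784680925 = 0.00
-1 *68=-68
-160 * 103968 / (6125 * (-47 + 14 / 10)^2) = -64 / 49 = -1.31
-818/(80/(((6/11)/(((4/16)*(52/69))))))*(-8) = 169326/715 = 236.82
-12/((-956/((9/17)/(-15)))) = -9/20315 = -0.00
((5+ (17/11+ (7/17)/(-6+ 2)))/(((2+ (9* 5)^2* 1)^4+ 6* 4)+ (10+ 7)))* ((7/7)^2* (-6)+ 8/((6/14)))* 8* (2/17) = 366244/80500167077455917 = 0.00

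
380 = 380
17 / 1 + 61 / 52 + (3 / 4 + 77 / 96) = 24617 / 1248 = 19.73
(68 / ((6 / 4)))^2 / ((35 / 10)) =36992 / 63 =587.17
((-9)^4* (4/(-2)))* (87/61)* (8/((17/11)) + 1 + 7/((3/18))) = -934981866/1037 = -901621.86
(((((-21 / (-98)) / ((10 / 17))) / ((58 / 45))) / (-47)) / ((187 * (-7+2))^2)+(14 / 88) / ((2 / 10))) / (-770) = -3122292223 / 3022378898000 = -0.00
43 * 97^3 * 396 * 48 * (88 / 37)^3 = 508356168950513664 / 50653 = 10036052532930.20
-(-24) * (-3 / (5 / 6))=-86.40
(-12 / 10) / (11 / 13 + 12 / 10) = -78 / 133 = -0.59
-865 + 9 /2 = -1721 /2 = -860.50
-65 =-65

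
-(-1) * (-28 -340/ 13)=-704/ 13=-54.15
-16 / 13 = -1.23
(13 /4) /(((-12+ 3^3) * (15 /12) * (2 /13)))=169 /150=1.13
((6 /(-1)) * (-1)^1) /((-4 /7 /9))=-189 /2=-94.50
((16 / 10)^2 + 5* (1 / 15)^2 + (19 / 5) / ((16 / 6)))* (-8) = -7213 / 225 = -32.06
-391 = -391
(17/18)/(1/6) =17/3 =5.67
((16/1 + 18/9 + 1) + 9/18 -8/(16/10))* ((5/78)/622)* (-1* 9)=-435/32344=-0.01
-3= -3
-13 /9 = -1.44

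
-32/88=-4/11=-0.36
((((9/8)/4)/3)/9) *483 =161/32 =5.03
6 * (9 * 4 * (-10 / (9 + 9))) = -120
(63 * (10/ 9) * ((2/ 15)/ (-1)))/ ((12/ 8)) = -56/ 9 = -6.22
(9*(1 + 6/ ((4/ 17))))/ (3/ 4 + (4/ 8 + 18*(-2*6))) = -954/ 859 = -1.11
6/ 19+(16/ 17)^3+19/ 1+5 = 2347630/ 93347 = 25.15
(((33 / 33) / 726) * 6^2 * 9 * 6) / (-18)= -18 / 121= -0.15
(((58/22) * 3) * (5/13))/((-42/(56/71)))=-580/10153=-0.06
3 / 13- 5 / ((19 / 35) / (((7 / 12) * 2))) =-15583 / 1482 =-10.51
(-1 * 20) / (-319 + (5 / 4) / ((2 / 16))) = 20 / 309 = 0.06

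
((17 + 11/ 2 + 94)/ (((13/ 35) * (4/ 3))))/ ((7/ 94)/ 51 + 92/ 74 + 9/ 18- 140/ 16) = -2169776385/ 64614446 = -33.58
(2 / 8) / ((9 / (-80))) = -20 / 9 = -2.22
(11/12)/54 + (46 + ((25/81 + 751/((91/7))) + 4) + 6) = 961135/8424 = 114.09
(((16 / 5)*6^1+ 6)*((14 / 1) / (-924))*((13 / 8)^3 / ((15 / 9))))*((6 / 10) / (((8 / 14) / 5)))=-2906631 / 563200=-5.16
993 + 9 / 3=996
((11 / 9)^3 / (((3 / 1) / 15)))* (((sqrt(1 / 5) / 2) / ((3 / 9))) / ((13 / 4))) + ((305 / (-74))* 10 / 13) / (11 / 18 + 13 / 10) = 0.23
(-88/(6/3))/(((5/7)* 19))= -3.24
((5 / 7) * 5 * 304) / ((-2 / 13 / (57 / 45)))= -187720 / 21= -8939.05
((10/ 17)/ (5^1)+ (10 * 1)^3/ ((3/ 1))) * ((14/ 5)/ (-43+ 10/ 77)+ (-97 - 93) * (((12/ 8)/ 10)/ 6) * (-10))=783185821/ 49515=15817.14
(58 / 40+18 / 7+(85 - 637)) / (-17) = 76717 / 2380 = 32.23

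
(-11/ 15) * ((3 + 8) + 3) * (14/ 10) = -1078/ 75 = -14.37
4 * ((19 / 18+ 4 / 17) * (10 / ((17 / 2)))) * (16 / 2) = 126400 / 2601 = 48.60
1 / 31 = 0.03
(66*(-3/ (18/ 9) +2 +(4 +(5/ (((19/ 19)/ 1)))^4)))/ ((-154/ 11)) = -2967.64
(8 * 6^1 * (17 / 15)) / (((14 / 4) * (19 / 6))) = 3264 / 665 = 4.91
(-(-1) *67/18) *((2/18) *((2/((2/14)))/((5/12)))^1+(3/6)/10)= 15209/1080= 14.08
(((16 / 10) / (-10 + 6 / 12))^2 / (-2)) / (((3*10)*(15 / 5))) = -64 / 406125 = -0.00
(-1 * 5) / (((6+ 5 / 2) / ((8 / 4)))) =-20 / 17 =-1.18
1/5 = 0.20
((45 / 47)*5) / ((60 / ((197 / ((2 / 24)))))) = 8865 / 47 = 188.62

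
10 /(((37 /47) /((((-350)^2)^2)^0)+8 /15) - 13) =-3525 /4117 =-0.86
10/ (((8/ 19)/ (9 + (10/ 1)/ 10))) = 475/ 2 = 237.50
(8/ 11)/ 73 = 8/ 803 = 0.01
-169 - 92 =-261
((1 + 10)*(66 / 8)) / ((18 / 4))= 121 / 6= 20.17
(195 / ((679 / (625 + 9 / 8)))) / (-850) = -195351 / 923440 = -0.21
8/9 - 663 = -5959/9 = -662.11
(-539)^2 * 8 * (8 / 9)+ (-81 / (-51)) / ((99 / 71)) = 3476957245 / 1683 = 2065928.25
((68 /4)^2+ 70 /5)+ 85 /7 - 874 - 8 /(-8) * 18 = -3786 /7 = -540.86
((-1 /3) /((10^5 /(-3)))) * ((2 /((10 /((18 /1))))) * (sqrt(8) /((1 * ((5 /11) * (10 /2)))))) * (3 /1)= 297 * sqrt(2) /3125000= 0.00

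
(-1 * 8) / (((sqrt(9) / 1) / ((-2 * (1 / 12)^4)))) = 1 / 3888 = 0.00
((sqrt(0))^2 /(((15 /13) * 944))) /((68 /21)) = 0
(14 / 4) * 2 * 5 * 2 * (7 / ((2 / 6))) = 1470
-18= -18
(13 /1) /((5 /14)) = 182 /5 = 36.40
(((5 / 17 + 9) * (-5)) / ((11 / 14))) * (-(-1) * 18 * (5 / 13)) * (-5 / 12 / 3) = 138250 / 2431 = 56.87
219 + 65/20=889/4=222.25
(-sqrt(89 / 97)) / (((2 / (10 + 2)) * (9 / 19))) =-38 * sqrt(8633) / 291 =-12.13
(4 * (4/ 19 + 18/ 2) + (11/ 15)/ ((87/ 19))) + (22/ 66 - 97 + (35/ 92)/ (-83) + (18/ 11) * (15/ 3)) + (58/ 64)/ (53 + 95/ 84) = -974844797459501/ 18939899377080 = -51.47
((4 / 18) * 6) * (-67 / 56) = -67 / 42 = -1.60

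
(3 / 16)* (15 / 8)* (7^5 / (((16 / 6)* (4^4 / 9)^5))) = 0.00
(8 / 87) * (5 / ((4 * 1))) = 10 / 87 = 0.11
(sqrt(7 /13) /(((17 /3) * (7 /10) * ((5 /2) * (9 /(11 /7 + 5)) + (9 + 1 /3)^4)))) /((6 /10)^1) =0.00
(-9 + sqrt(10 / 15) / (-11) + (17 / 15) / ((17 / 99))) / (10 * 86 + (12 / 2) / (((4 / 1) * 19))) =-456 / 163415 - 38 * sqrt(6) / 1078539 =-0.00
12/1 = 12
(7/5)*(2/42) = 1/15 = 0.07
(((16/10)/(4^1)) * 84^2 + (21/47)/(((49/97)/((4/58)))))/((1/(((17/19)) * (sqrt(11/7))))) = 2288973534 * sqrt(77)/6344765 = 3165.71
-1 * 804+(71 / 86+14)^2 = -4320759 / 7396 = -584.20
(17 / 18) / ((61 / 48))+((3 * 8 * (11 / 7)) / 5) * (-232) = -11203624 / 6405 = -1749.20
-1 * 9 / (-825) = 3 / 275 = 0.01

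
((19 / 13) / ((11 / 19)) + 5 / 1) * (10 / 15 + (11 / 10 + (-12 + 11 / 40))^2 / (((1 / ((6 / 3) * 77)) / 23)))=10325965541 / 3432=3008731.22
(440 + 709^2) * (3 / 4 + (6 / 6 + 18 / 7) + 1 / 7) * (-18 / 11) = -566011125 / 154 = -3675396.92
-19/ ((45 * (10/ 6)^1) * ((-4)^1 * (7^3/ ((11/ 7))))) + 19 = 13685909/ 720300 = 19.00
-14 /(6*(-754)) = 7 /2262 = 0.00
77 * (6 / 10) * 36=1663.20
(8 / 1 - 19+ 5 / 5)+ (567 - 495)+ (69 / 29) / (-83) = 149165 / 2407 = 61.97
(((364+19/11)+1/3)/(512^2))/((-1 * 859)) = -755/464437248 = -0.00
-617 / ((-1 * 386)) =617 / 386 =1.60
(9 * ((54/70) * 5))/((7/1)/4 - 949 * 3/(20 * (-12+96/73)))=97200/42203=2.30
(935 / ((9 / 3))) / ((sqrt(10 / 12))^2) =374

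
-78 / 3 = -26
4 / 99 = 0.04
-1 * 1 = -1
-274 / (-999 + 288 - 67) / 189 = 137 / 73521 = 0.00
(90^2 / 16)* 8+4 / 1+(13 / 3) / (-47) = 571601 / 141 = 4053.91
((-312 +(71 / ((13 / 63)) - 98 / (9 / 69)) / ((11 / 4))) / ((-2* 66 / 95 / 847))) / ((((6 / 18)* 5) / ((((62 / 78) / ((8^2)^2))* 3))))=203449435 / 2076672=97.97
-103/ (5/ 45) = -927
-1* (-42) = 42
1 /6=0.17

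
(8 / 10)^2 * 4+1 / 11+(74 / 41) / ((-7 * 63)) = 2.65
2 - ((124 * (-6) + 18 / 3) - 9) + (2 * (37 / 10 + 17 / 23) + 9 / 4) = 349659 / 460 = 760.13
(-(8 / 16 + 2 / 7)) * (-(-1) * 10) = -55 / 7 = -7.86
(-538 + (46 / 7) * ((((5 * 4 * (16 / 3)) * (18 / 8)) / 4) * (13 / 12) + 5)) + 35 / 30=-461 / 6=-76.83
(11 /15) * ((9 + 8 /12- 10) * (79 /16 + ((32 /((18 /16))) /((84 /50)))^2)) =-1833281549 /25719120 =-71.28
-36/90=-2/5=-0.40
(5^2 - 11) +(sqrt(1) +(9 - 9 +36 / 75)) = 387 / 25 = 15.48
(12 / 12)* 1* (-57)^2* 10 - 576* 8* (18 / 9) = 23274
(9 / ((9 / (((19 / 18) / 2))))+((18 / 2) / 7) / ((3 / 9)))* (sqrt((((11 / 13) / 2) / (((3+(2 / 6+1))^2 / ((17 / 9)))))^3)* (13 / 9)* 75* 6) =397375* sqrt(4862) / 1107288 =25.02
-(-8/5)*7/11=56/55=1.02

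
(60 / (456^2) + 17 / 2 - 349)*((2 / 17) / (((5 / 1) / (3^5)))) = -1946.86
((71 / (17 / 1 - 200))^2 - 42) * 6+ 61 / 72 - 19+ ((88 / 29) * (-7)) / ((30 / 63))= -12192459251 / 38847240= -313.86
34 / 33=1.03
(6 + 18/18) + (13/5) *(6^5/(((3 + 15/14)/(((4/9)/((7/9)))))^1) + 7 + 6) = 273444/95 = 2878.36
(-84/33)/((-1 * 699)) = 28/7689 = 0.00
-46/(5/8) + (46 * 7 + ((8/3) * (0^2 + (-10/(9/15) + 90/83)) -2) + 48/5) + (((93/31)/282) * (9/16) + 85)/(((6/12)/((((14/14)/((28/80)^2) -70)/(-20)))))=40742980141/55050912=740.10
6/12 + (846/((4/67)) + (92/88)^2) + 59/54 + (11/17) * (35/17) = 53532220801/3776652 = 14174.52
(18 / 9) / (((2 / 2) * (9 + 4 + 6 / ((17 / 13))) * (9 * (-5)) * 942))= -17 / 6337305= -0.00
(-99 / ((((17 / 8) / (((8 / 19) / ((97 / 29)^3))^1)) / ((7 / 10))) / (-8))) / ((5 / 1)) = 4326803712 / 7369834475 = 0.59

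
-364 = -364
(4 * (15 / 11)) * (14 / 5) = 168 / 11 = 15.27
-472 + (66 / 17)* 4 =-7760 / 17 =-456.47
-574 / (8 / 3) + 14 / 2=-833 / 4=-208.25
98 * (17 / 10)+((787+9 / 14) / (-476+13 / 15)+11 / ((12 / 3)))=167.69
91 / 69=1.32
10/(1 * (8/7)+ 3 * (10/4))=140/121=1.16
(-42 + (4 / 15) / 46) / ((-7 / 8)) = 115904 / 2415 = 47.99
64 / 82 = 32 / 41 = 0.78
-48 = -48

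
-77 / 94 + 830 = 77943 / 94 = 829.18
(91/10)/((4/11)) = 1001/40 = 25.02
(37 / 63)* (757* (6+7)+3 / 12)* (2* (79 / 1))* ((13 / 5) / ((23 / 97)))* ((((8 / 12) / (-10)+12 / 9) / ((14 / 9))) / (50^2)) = 551363172061 / 169050000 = 3261.54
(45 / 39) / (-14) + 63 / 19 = 11181 / 3458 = 3.23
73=73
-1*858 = -858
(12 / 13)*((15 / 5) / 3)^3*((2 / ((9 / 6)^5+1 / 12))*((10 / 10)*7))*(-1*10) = -161280 / 9581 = -16.83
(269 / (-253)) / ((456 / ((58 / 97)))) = -7801 / 5595348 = -0.00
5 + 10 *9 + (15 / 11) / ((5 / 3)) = 1054 / 11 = 95.82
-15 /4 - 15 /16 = -75 /16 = -4.69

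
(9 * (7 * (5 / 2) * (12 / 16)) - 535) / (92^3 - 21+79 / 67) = -7705 / 14391936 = -0.00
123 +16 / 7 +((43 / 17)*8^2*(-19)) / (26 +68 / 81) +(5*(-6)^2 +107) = 38506746 / 129353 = 297.69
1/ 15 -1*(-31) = 466/ 15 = 31.07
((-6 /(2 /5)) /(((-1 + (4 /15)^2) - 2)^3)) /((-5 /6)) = -205031250 /286191179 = -0.72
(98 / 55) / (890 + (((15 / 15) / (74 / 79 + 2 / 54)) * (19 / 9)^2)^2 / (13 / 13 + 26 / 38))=0.00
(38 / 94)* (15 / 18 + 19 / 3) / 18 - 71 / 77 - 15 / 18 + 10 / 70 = -567361 / 390852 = -1.45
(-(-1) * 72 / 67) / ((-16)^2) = 9 / 2144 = 0.00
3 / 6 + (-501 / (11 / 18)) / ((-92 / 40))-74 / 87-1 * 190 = 7311707 / 44022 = 166.09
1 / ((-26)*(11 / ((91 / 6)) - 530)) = 7 / 96328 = 0.00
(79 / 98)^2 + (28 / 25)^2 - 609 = -3644092339 / 6002500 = -607.10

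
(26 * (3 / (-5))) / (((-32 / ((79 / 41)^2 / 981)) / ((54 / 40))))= 730197 / 293166400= 0.00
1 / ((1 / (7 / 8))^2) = 49 / 64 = 0.77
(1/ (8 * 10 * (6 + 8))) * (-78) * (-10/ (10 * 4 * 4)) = 39/ 8960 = 0.00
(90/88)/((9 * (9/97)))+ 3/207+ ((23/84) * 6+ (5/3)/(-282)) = 8618587/2996532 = 2.88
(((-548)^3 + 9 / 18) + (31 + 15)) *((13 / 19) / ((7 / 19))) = -611247169 / 2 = -305623584.50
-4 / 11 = -0.36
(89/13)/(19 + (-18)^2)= 89/4459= 0.02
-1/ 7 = -0.14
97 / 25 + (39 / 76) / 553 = 3.88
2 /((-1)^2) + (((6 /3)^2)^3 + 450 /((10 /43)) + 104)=2105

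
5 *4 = 20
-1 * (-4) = 4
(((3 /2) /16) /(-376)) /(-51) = 1 /204544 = 0.00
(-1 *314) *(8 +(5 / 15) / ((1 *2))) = -7693 / 3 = -2564.33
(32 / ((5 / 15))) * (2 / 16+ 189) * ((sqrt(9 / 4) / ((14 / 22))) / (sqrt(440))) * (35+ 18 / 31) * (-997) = -14974492347 * sqrt(110) / 2170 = -72375023.37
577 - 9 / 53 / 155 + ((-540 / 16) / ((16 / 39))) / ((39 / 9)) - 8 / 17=4983283143 / 8937920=557.54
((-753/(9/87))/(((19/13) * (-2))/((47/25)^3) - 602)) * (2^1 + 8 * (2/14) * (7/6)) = 49122295105/1219668822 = 40.28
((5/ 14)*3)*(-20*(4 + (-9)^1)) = 750/ 7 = 107.14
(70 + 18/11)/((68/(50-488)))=-86286/187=-461.42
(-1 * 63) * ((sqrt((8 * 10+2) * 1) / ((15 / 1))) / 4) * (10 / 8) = -21 * sqrt(82) / 16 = -11.89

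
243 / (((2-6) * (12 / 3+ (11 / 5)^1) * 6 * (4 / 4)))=-405 / 248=-1.63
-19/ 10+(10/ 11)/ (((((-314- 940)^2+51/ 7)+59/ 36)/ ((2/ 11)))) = -911039119619/ 479494300010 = -1.90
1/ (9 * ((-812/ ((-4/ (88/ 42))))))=1/ 3828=0.00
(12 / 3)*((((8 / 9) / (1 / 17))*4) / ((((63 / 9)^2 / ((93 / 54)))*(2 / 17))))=286688 / 3969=72.23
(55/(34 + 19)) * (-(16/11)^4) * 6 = -1966080/70543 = -27.87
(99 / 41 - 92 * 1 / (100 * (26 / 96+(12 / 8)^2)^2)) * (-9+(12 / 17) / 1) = -4802996223 / 255119425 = -18.83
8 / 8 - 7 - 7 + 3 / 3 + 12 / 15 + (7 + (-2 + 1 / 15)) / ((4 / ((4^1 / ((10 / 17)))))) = -194 / 75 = -2.59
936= 936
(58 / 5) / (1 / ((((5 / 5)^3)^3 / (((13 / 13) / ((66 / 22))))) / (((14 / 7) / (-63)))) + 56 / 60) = 5481 / 436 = 12.57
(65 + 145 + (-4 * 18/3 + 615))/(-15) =-267/5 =-53.40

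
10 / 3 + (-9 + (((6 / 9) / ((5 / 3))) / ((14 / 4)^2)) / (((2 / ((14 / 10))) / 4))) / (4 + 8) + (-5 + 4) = 3341 / 2100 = 1.59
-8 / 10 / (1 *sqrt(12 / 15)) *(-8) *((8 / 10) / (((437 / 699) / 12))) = 536832 *sqrt(5) / 10925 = 109.88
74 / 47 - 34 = -1524 / 47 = -32.43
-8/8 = -1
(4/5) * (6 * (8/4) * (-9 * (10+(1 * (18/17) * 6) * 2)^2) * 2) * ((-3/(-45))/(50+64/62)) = -665118144/5714975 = -116.38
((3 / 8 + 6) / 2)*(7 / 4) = 357 / 64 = 5.58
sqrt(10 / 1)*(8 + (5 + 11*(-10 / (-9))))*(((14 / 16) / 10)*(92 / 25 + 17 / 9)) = 1991017*sqrt(10) / 162000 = 38.87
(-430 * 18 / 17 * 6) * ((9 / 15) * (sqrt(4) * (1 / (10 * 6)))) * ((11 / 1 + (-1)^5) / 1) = -9288 / 17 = -546.35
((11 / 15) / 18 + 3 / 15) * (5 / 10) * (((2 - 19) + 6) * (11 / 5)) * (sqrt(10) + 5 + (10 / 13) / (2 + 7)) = -14399 / 972 - 1573 * sqrt(10) / 540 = -24.03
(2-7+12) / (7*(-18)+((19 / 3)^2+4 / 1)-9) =-0.08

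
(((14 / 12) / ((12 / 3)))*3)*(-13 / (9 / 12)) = -15.17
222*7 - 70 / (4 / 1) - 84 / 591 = 605325 / 394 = 1536.36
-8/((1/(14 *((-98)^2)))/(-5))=5378240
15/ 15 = 1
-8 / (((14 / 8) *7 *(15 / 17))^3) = -2515456 / 397065375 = -0.01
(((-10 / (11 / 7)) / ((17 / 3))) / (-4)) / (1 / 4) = 210 / 187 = 1.12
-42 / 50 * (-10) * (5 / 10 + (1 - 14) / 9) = -119 / 15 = -7.93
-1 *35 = -35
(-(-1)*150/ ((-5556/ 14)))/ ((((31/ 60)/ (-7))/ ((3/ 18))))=12250/ 14353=0.85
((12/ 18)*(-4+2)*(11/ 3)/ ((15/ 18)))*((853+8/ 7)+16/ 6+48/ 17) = -27006232/ 5355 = -5043.18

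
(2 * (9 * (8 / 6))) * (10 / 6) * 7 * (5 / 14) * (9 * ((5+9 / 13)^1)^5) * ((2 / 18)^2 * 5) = 1109503312000 / 3341637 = 332023.89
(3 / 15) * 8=8 / 5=1.60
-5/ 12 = -0.42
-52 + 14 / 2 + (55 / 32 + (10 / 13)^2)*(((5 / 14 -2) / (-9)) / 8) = -11667595 / 259584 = -44.95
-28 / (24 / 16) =-56 / 3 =-18.67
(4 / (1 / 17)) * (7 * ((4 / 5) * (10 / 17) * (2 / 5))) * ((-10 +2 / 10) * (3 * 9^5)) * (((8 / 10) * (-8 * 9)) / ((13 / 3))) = 3359863535616 / 1625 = 2067608329.61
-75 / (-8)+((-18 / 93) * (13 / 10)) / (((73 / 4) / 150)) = 132285 / 18104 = 7.31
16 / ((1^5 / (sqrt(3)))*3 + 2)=32 - 16*sqrt(3)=4.29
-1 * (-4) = 4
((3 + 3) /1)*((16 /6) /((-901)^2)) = 16 /811801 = 0.00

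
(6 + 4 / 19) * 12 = 1416 / 19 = 74.53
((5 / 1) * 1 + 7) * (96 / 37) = 1152 / 37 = 31.14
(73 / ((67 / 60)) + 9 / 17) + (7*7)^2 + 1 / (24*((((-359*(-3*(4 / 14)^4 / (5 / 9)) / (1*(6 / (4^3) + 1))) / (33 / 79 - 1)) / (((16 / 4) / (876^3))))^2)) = 73188382988585147478814583524722957566147 / 29668129008377986412697296632811618304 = 2466.90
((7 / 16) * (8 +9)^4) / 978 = 584647 / 15648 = 37.36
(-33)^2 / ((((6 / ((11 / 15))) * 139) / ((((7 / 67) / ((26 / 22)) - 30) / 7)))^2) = 9937707722569 / 646404691760100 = 0.02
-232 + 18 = -214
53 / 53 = 1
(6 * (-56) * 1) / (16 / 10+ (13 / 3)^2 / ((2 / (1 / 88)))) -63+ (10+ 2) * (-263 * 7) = -43161465 / 1931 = -22351.87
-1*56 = -56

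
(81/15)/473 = 27/2365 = 0.01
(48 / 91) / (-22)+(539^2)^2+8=84486853900425 / 1001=84402451448.98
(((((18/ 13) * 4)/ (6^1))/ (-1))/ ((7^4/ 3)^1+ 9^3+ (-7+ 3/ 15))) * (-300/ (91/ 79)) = 2133000/ 13508677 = 0.16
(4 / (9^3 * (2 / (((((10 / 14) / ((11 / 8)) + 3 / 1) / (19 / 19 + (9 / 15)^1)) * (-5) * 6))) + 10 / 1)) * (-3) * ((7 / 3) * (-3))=-284550 / 40969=-6.95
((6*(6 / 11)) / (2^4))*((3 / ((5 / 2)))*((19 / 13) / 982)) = 513 / 1404260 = 0.00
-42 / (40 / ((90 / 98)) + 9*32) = -189 / 1492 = -0.13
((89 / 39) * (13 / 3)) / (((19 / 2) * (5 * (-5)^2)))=178 / 21375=0.01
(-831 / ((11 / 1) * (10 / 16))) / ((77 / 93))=-618264 / 4235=-145.99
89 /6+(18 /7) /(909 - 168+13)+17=504103 /15834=31.84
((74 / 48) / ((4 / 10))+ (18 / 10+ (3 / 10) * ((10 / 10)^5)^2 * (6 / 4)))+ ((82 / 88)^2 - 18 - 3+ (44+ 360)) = 389.97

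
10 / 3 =3.33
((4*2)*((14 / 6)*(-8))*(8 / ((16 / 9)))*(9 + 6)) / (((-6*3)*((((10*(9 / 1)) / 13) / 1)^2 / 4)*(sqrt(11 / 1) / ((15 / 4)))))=4732*sqrt(11) / 297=52.84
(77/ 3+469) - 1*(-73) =1703/ 3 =567.67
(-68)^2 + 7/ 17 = 78615/ 17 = 4624.41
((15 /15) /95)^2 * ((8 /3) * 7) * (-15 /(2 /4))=-112 /1805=-0.06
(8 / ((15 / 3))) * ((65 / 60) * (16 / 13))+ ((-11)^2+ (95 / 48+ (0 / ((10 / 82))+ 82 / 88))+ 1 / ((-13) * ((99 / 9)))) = 1441867 / 11440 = 126.04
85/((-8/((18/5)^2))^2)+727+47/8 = 955949/1000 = 955.95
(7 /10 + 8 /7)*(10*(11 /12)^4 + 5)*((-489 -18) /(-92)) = 181740403 /1483776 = 122.49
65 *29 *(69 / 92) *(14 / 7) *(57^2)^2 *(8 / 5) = 47755348524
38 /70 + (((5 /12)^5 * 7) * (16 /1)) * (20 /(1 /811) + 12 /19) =7373909821 /323190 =22816.02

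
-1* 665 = -665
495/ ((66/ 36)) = 270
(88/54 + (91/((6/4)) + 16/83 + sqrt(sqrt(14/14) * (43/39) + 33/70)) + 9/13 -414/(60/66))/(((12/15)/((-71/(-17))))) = -2028204673/990522 + 71 * sqrt(11730810)/37128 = -2041.06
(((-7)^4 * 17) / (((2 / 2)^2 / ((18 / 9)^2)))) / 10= 81634 / 5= 16326.80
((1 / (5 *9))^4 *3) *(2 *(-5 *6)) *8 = -32 / 91125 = -0.00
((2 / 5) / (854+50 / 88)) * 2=176 / 188005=0.00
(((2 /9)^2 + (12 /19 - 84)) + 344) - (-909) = 1800139 /1539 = 1169.68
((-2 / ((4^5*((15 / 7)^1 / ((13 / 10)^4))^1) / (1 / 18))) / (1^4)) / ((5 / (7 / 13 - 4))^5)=15309 / 665600000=0.00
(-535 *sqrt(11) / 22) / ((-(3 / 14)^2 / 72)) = 419440 *sqrt(11) / 11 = 126465.92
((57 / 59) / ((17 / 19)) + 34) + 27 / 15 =36.88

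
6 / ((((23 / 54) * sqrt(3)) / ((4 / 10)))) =216 * sqrt(3) / 115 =3.25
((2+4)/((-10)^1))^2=0.36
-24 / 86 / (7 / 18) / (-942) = 36 / 47257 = 0.00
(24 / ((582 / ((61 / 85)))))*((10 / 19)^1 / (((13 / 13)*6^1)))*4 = 976 / 93993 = 0.01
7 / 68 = 0.10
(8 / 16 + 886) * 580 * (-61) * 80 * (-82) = 205750267200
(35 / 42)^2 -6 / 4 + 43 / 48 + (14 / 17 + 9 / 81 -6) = -12179 / 2448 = -4.98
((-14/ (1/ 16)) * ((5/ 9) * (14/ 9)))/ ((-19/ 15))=78400/ 513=152.83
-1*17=-17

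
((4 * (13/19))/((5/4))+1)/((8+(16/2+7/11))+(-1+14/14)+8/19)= 3333/17825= 0.19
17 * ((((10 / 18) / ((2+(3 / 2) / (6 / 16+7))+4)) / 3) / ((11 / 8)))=20060 / 54351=0.37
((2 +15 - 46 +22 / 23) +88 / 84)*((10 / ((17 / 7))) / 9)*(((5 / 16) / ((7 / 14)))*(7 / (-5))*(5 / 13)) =10325 / 2484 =4.16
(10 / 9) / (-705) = -2 / 1269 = -0.00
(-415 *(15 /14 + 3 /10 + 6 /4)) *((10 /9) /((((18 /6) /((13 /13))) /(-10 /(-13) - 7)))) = 250245 /91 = 2749.95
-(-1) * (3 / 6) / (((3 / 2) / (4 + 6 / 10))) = 23 / 15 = 1.53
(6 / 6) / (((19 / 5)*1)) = 5 / 19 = 0.26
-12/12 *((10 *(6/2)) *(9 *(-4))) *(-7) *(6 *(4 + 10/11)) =-2449440/11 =-222676.36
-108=-108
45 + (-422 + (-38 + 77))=-338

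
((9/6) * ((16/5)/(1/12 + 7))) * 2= 576/425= 1.36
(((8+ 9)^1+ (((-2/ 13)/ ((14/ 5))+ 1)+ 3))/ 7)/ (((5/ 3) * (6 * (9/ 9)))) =953/ 3185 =0.30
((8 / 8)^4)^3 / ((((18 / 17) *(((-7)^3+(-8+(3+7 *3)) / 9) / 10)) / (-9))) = 765 / 3071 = 0.25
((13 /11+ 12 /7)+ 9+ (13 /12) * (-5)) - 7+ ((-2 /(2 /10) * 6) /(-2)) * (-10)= -277681 /924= -300.52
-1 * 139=-139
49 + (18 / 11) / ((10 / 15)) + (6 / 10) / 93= 87741 / 1705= 51.46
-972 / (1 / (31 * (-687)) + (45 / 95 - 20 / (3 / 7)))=21850722 / 1038427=21.04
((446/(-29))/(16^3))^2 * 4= 49729/881852416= 0.00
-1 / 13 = -0.08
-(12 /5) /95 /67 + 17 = 541013 /31825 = 17.00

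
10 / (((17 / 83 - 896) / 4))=-3320 / 74351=-0.04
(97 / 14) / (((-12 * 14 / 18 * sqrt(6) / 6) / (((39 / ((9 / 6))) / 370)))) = -3783 * sqrt(6) / 72520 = -0.13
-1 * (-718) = 718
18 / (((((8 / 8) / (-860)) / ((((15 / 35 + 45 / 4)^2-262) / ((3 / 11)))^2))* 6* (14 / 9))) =-756889263502845 / 2151296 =-351829438.40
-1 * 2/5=-2/5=-0.40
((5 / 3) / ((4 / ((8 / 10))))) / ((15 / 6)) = 2 / 15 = 0.13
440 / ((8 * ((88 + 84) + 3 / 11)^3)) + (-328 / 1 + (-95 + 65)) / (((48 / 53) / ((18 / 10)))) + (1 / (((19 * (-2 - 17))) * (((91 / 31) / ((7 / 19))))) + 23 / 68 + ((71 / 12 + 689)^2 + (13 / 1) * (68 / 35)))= 1002811688219547786964217 / 2079559003884289200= 482223.24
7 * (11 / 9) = 77 / 9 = 8.56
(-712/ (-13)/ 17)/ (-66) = -356/ 7293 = -0.05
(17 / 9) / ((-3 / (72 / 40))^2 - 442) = -17 / 3953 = -0.00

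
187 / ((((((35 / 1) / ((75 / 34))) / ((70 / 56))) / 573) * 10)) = 94545 / 112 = 844.15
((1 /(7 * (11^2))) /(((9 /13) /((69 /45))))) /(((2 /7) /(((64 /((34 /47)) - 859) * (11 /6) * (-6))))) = 3916601 /50490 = 77.57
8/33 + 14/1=470/33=14.24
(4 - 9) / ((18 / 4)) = -10 / 9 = -1.11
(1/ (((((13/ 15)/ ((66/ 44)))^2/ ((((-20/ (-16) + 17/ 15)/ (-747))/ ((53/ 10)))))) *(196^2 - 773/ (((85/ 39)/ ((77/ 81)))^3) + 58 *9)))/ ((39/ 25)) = -0.00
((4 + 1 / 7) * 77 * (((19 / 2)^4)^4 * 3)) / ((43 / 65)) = 17942498130973874735596605 / 2818048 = 6366995214763508192.76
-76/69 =-1.10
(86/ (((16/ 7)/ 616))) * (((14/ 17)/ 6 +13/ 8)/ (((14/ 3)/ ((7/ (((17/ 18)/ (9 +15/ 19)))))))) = 13947988131/ 21964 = 635038.61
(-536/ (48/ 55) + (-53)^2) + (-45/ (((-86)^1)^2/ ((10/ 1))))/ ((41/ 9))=499161323/ 227427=2194.82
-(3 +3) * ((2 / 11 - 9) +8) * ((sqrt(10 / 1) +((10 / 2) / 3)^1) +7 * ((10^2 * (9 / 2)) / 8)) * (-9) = -17609.94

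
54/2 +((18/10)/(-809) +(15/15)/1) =113251/4045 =28.00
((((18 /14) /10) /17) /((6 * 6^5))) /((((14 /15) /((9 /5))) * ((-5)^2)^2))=1 /1999200000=0.00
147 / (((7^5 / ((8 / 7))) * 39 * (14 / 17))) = 68 / 218491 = 0.00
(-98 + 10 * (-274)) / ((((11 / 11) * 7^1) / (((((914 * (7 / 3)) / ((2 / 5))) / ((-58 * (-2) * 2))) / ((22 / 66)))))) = -3242415 / 116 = -27951.85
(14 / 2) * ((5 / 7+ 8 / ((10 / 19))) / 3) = 557 / 15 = 37.13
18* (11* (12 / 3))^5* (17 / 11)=4587669504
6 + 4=10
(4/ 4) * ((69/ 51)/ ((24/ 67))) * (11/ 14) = 16951/ 5712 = 2.97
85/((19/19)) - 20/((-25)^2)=10621/125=84.97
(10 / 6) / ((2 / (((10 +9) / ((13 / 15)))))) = 475 / 26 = 18.27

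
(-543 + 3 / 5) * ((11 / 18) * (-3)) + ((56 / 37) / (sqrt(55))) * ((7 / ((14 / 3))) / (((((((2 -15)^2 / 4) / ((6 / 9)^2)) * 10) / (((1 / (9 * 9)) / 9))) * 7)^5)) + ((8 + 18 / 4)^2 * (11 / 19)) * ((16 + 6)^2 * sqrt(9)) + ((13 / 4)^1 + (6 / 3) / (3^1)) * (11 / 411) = 131072 * sqrt(55) / 8530393247768658714987107366929084078125 + 62008077791 / 468540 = 132343.19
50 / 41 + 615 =25265 / 41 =616.22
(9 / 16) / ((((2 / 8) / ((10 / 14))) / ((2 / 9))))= 5 / 14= 0.36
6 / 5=1.20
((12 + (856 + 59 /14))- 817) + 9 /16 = 6247 /112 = 55.78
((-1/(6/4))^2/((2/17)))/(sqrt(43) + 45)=85/991 - 17 * sqrt(43)/8919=0.07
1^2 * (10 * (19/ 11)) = 190/ 11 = 17.27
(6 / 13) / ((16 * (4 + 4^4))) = 3 / 27040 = 0.00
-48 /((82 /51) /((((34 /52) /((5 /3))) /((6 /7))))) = -36414 /2665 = -13.66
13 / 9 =1.44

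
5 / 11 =0.45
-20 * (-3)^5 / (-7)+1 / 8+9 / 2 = -38621 / 56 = -689.66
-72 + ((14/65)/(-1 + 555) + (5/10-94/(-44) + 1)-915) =-194760008/198055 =-983.36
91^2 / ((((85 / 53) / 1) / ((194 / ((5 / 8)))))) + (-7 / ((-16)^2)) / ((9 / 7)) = 1569397079719 / 979200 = 1602733.95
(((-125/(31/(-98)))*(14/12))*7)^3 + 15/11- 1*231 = 297371402677178593/8847927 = 33609160956.82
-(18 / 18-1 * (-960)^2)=921599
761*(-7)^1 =-5327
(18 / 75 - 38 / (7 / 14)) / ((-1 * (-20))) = -947 / 250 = -3.79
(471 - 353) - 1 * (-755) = 873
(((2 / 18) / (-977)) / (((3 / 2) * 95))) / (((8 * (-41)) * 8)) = 1 / 3287878560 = 0.00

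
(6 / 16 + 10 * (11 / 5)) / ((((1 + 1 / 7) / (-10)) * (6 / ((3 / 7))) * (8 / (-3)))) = 2685 / 512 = 5.24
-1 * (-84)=84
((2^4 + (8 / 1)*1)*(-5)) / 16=-15 / 2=-7.50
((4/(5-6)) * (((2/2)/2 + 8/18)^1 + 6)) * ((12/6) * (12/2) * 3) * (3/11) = -3000/11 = -272.73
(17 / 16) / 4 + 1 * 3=209 / 64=3.27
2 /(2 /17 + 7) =34 /121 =0.28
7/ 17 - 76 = -1285/ 17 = -75.59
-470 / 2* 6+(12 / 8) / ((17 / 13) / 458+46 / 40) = -96694500 / 68641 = -1408.70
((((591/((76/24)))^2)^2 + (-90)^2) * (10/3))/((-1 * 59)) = -527031495938520/7688939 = -68544111.99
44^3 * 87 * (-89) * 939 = -619345349568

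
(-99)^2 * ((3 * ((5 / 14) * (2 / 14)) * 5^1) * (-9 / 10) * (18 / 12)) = -10126.03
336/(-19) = -336/19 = -17.68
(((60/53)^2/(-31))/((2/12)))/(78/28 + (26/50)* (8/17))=-128520000/1570121449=-0.08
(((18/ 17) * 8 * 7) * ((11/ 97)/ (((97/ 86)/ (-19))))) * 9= -163060128/ 159953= -1019.43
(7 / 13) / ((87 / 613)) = 4291 / 1131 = 3.79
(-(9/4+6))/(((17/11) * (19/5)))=-1815/1292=-1.40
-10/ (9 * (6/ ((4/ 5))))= -4/ 27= -0.15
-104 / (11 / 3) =-312 / 11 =-28.36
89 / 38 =2.34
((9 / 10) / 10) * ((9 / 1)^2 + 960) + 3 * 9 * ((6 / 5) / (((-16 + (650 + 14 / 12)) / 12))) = 35938539 / 381100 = 94.30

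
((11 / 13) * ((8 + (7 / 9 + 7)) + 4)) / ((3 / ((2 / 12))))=979 / 1053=0.93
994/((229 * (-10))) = -0.43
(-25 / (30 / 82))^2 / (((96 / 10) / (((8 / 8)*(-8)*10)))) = -1050625 / 27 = -38912.04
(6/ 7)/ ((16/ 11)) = 33/ 56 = 0.59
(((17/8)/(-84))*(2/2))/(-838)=17/563136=0.00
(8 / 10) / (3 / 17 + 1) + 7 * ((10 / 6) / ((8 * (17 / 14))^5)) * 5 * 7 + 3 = 401800379143 / 109045017600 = 3.68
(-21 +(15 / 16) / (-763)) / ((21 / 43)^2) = -52672463 / 598192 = -88.05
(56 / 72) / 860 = 7 / 7740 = 0.00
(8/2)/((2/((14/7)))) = 4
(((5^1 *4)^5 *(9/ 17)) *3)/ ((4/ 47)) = 1015200000/ 17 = 59717647.06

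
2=2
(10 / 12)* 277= 1385 / 6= 230.83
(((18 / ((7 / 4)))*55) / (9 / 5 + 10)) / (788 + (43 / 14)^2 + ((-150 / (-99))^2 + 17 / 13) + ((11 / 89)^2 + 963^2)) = 62169083776800 / 1203613028258097563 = 0.00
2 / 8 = 1 / 4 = 0.25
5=5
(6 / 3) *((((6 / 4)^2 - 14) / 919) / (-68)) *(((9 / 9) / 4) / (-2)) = -47 / 999872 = -0.00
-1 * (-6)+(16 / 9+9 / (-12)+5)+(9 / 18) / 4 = 875 / 72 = 12.15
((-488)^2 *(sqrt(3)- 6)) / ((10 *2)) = -357216 / 5 + 59536 *sqrt(3) / 5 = -50819.32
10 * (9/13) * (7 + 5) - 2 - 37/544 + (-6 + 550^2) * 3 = 6418285599/7072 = 907563.01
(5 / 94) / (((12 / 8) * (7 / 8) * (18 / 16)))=0.04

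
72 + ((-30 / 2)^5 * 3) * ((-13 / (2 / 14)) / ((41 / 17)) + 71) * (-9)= 27966265452 / 41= 682104035.41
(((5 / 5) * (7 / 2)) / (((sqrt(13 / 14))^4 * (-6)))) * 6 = -686 / 169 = -4.06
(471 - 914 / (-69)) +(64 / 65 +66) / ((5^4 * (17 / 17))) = 1357703551 / 2803125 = 484.35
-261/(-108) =29/12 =2.42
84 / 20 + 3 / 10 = 9 / 2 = 4.50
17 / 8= 2.12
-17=-17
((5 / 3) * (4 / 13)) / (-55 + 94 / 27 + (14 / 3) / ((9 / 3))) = -180 / 17537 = -0.01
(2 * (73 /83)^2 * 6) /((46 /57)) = 1822518 /158447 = 11.50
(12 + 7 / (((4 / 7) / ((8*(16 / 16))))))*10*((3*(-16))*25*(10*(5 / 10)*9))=-59400000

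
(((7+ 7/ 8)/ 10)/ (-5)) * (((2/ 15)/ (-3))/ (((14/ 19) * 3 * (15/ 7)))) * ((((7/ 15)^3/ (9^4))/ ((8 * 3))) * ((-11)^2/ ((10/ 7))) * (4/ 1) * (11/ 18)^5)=6222896776943/ 225943629184800000000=0.00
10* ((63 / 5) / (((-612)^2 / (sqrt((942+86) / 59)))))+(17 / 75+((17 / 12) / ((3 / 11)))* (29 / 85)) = 7* sqrt(15163) / 613836+1799 / 900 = 2.00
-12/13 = -0.92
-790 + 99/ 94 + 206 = -54797/ 94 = -582.95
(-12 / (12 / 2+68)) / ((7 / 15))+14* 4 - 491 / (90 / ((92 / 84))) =496277 / 9990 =49.68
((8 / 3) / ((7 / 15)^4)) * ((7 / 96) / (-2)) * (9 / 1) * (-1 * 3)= 151875 / 2744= 55.35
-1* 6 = -6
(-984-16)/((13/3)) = -3000/13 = -230.77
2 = 2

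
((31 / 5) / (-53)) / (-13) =31 / 3445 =0.01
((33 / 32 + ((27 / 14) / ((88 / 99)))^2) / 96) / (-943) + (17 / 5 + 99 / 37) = 425460745181 / 70027632640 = 6.08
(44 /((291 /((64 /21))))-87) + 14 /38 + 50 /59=-584501468 /6850431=-85.32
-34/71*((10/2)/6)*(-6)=170/71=2.39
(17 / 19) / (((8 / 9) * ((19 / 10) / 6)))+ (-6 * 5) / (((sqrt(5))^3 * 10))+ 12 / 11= 33909 / 7942 - 3 * sqrt(5) / 25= 4.00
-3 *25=-75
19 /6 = 3.17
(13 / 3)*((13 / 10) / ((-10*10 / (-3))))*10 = 1.69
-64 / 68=-16 / 17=-0.94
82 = 82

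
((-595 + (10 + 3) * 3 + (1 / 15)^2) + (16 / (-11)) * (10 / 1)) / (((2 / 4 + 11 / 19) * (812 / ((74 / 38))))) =-7463899 / 5885550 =-1.27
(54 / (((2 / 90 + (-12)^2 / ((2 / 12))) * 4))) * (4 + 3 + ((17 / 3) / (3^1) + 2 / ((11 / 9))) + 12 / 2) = 110430 / 427691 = 0.26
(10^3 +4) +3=1007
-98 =-98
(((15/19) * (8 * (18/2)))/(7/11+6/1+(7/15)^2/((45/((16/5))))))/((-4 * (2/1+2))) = -75178125/140761462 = -0.53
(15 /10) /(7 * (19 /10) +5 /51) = 765 /6833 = 0.11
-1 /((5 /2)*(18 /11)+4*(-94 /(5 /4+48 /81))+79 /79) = 2189 /435544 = 0.01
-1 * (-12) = 12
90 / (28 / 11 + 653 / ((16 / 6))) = 7920 / 21773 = 0.36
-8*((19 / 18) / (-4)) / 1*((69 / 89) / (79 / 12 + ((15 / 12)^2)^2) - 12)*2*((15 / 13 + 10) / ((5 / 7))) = -50126104 / 63813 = -785.52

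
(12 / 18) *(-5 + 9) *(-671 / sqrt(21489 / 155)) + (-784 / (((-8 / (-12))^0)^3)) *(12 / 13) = -9408 / 13 - 5368 *sqrt(3330795) / 64467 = -875.66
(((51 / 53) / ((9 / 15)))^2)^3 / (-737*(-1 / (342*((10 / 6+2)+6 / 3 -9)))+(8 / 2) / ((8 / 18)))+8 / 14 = 3853937978813368 / 1477498477220269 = 2.61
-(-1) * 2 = 2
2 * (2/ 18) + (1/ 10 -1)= -61/ 90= -0.68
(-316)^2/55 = 1815.56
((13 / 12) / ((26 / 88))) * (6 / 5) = 22 / 5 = 4.40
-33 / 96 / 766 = -11 / 24512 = -0.00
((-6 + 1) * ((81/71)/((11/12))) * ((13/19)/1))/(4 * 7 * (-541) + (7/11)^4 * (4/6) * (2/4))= 252277740/897547980847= 0.00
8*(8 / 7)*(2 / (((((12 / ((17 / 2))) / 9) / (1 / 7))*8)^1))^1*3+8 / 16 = 661 / 98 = 6.74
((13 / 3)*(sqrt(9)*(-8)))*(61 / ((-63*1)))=6344 / 63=100.70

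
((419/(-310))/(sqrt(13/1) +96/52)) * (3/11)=196092/2763805- 212433 * sqrt(13)/5527610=-0.07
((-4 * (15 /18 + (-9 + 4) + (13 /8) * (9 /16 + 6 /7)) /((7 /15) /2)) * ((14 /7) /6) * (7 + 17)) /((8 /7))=24995 /112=223.17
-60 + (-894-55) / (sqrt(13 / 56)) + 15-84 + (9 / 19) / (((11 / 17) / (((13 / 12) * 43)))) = -146 * sqrt(182)-79335 / 836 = -2064.55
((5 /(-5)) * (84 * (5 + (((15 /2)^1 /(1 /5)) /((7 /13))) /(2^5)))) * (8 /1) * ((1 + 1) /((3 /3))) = -9645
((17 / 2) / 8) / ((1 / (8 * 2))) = 17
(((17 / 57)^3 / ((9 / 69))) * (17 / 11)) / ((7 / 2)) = 3841966 / 42779583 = 0.09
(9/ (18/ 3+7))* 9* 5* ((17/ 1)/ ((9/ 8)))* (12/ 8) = 9180/ 13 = 706.15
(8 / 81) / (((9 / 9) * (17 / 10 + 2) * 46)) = 40 / 68931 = 0.00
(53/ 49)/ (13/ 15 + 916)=0.00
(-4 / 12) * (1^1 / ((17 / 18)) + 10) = -188 / 51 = -3.69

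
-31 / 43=-0.72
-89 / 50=-1.78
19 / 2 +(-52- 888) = -1861 / 2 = -930.50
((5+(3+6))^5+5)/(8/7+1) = 3764803/15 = 250986.87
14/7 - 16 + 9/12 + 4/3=-143/12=-11.92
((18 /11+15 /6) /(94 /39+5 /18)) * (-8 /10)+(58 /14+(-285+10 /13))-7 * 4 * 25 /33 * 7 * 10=-16680453604 /9444435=-1766.17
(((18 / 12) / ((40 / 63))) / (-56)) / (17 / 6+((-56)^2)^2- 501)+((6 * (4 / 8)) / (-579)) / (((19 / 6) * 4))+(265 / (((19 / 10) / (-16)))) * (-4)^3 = 520452230775085327 / 3644086237120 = 142821.05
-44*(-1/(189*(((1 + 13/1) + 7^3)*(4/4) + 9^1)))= 22/34587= 0.00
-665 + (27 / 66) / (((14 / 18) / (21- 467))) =-69268 / 77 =-899.58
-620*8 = -4960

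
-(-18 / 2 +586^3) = -201230047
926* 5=4630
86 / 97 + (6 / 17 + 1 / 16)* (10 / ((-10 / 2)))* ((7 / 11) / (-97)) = 129447 / 145112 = 0.89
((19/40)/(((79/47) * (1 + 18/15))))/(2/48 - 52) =-2679/1083643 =-0.00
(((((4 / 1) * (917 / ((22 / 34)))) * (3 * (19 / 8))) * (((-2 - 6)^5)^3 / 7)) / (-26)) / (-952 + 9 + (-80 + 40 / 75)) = -16748508782190919680 / 2193191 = -7636593795155.52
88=88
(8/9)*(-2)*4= -7.11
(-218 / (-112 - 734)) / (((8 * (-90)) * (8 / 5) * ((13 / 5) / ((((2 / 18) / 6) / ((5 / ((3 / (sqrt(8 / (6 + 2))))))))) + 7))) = -109 / 117438336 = -0.00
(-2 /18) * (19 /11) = -19 /99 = -0.19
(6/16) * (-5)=-15/8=-1.88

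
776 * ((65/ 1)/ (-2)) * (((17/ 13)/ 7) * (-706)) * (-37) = -861503560/ 7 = -123071937.14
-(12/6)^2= -4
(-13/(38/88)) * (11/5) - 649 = -67947/95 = -715.23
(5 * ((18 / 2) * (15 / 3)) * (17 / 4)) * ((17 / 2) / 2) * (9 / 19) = 585225 / 304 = 1925.08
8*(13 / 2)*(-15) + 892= 112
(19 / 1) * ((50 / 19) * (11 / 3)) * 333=61050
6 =6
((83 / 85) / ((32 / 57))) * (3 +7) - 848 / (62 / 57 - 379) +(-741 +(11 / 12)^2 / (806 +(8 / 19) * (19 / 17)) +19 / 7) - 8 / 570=-69102013174423349 / 96153781782240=-718.66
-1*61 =-61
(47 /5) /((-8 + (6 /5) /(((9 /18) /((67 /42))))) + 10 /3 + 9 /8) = 7896 /241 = 32.76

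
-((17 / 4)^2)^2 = -83521 / 256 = -326.25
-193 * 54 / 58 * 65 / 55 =-212.36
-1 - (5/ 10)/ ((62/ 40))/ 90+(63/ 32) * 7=114079/ 8928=12.78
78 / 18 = 13 / 3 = 4.33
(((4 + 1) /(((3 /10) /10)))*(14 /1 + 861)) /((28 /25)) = 390625 /3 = 130208.33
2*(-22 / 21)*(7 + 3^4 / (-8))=275 / 42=6.55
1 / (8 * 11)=1 / 88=0.01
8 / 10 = 4 / 5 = 0.80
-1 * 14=-14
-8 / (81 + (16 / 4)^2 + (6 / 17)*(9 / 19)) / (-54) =0.00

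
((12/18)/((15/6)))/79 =4/1185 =0.00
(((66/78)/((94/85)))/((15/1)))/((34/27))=99/2444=0.04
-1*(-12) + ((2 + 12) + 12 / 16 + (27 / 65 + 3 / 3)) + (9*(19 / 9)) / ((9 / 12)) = 41729 / 780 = 53.50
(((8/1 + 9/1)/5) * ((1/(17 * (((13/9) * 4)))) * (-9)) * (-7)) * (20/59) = 0.74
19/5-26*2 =-241/5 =-48.20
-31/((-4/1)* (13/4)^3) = 496/2197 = 0.23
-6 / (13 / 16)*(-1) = 96 / 13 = 7.38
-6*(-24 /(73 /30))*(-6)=-25920 /73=-355.07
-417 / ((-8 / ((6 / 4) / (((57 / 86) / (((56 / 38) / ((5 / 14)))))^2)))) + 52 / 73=720922841348 / 237835825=3031.18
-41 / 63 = -0.65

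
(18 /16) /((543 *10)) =3 /14480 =0.00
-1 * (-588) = 588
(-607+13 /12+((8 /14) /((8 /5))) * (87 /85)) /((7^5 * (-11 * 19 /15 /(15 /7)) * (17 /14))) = 64854525 /14212234498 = 0.00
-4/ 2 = -2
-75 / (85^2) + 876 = 253161 / 289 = 875.99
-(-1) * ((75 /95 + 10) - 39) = -536 /19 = -28.21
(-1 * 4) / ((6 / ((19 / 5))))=-38 / 15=-2.53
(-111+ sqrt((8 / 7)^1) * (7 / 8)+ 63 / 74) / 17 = -8151 / 1258+ sqrt(14) / 68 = -6.42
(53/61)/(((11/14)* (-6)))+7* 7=98266/2013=48.82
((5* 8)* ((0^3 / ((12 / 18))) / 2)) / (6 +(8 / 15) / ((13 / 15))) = 0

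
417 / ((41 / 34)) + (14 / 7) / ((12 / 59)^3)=20670331 / 35424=583.51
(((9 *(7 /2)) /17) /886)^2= 3969 /907455376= 0.00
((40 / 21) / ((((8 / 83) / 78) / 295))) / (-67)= -3183050 / 469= -6786.89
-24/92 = -6/23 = -0.26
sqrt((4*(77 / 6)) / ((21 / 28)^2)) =4*sqrt(462) / 9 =9.55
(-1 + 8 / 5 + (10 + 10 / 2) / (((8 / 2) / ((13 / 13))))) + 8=247 / 20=12.35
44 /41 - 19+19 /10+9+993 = 404249 /410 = 985.97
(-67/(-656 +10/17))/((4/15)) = 5695/14856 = 0.38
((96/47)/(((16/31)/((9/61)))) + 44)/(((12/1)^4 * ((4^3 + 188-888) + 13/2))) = -63911/18711922752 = -0.00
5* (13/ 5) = 13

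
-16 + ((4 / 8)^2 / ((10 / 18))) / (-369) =-13121 / 820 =-16.00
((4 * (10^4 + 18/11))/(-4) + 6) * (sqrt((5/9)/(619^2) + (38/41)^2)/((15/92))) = -10115584 * sqrt(4979568761)/12562605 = -56820.77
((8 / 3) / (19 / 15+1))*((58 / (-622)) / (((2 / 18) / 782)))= -240120 / 311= -772.09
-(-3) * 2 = 6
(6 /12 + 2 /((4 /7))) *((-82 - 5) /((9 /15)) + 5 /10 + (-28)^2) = 2558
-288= -288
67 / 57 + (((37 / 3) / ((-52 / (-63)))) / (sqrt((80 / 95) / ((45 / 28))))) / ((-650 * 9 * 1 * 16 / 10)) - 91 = -5120 / 57 - 37 * sqrt(665) / 432640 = -89.83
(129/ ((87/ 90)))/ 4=1935/ 58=33.36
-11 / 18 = -0.61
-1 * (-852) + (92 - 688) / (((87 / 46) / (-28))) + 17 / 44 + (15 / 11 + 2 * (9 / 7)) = 9679.86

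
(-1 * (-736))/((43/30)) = 22080/43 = 513.49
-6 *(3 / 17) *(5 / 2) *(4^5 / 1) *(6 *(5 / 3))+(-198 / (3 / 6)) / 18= -461174 / 17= -27127.88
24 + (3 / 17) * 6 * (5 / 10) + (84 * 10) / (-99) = 9001 / 561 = 16.04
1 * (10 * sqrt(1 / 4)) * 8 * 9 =360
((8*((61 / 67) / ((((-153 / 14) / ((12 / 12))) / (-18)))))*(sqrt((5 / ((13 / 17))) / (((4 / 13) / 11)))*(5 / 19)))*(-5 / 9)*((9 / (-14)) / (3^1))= 12200*sqrt(935) / 64923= 5.75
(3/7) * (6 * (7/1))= 18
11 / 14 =0.79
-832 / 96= -26 / 3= -8.67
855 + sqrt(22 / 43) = sqrt(946) / 43 + 855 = 855.72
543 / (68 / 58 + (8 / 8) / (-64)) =1007808 / 2147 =469.40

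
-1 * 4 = -4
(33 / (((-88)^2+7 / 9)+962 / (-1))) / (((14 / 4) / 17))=10098 / 427315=0.02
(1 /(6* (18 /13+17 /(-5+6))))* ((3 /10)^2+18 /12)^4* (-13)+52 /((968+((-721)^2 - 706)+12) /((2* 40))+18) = -3715871265865733 /4986065800000000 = -0.75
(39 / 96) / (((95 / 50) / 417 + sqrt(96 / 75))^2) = 1257895589280525 / 3963145877758088 - 895519655550 * sqrt(2) / 495393234719761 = 0.31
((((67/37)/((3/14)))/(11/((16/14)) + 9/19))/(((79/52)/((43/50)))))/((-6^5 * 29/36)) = -19924996/263487623625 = -0.00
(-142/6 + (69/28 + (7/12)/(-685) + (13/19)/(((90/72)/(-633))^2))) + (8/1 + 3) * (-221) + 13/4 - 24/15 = 315239791787/1822100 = 173009.05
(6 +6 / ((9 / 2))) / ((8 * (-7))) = -11 / 84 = -0.13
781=781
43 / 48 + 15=15.90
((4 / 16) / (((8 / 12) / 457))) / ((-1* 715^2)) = -0.00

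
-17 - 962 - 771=-1750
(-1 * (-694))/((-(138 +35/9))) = -6246/1277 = -4.89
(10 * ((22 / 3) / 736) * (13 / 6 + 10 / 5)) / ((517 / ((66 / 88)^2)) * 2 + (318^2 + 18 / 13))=17875 / 4433201056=0.00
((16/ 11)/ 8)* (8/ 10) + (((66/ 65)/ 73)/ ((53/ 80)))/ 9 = 1226488/ 8299005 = 0.15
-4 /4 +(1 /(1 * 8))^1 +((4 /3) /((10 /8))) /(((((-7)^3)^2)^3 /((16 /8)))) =-170983427780596889 /195409631749253880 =-0.87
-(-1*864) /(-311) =-864 /311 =-2.78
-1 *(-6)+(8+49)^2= 3255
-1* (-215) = 215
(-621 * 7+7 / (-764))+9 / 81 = -29889271 / 6876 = -4346.90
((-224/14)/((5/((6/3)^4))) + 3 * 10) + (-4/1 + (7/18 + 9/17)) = -37151/1530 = -24.28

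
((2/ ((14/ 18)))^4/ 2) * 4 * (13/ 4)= 284.19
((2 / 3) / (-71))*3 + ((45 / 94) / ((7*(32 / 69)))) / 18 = -59729 / 2989952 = -0.02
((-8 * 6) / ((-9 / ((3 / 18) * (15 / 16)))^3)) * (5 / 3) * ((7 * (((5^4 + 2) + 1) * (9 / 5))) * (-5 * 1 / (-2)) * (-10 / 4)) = -3434375 / 165888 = -20.70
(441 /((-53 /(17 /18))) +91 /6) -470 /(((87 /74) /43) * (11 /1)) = -78892942 /50721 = -1555.43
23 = 23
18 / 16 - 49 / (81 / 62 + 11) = -2491 / 872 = -2.86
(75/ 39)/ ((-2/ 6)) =-75/ 13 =-5.77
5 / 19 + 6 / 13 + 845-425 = 103919 / 247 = 420.72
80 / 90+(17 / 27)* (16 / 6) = 208 / 81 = 2.57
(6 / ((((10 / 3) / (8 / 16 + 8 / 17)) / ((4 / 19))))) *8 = 4752 / 1615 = 2.94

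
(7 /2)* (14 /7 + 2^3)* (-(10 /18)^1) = -175 /9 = -19.44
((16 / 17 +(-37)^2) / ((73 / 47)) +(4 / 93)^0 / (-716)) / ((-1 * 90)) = -783720187 / 79970040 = -9.80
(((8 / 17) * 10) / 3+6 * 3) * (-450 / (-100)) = 1497 / 17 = 88.06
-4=-4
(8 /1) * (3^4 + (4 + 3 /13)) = 8864 /13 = 681.85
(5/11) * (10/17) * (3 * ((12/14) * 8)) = 7200/1309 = 5.50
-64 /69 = -0.93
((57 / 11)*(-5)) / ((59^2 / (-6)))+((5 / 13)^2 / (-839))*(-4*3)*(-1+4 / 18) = 700584130 / 16287957543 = 0.04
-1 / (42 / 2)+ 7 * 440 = 64679 / 21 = 3079.95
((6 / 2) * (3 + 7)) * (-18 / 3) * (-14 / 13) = 2520 / 13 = 193.85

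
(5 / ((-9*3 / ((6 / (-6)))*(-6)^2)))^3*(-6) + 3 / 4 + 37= 5777826427 / 153055008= 37.75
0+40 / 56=5 / 7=0.71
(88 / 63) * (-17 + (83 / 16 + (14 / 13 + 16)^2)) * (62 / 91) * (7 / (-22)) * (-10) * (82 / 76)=534245785 / 584402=914.18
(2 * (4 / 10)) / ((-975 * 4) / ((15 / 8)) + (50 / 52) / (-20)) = -416 / 1081625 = -0.00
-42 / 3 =-14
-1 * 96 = -96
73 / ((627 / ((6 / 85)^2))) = 876 / 1510025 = 0.00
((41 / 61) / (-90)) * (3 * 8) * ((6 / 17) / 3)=-328 / 15555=-0.02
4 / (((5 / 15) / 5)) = 60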